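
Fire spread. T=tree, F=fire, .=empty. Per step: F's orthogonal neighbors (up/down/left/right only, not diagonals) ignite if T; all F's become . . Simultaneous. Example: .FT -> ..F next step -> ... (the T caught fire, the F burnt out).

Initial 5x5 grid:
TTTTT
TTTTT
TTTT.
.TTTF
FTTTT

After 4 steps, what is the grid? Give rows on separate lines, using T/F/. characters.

Step 1: 3 trees catch fire, 2 burn out
  TTTTT
  TTTTT
  TTTT.
  .TTF.
  .FTTF
Step 2: 5 trees catch fire, 3 burn out
  TTTTT
  TTTTT
  TTTF.
  .FF..
  ..FF.
Step 3: 3 trees catch fire, 5 burn out
  TTTTT
  TTTFT
  TFF..
  .....
  .....
Step 4: 5 trees catch fire, 3 burn out
  TTTFT
  TFF.F
  F....
  .....
  .....

TTTFT
TFF.F
F....
.....
.....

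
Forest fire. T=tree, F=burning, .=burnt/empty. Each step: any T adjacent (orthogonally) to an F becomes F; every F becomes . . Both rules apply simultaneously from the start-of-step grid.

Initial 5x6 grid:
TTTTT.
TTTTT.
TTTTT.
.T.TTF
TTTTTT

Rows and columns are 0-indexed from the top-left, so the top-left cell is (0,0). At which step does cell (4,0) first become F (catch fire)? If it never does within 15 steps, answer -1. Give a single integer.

Step 1: cell (4,0)='T' (+2 fires, +1 burnt)
Step 2: cell (4,0)='T' (+3 fires, +2 burnt)
Step 3: cell (4,0)='T' (+3 fires, +3 burnt)
Step 4: cell (4,0)='T' (+4 fires, +3 burnt)
Step 5: cell (4,0)='T' (+4 fires, +4 burnt)
Step 6: cell (4,0)='F' (+5 fires, +4 burnt)
  -> target ignites at step 6
Step 7: cell (4,0)='.' (+2 fires, +5 burnt)
Step 8: cell (4,0)='.' (+1 fires, +2 burnt)
Step 9: cell (4,0)='.' (+0 fires, +1 burnt)
  fire out at step 9

6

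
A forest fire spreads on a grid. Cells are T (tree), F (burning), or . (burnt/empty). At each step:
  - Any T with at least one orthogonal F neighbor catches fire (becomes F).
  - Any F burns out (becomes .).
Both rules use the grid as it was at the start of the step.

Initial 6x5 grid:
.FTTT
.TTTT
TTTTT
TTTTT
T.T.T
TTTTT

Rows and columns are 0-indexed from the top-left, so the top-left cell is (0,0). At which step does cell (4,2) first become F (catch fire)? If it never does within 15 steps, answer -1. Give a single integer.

Step 1: cell (4,2)='T' (+2 fires, +1 burnt)
Step 2: cell (4,2)='T' (+3 fires, +2 burnt)
Step 3: cell (4,2)='T' (+5 fires, +3 burnt)
Step 4: cell (4,2)='T' (+4 fires, +5 burnt)
Step 5: cell (4,2)='F' (+4 fires, +4 burnt)
  -> target ignites at step 5
Step 6: cell (4,2)='.' (+3 fires, +4 burnt)
Step 7: cell (4,2)='.' (+3 fires, +3 burnt)
Step 8: cell (4,2)='.' (+1 fires, +3 burnt)
Step 9: cell (4,2)='.' (+0 fires, +1 burnt)
  fire out at step 9

5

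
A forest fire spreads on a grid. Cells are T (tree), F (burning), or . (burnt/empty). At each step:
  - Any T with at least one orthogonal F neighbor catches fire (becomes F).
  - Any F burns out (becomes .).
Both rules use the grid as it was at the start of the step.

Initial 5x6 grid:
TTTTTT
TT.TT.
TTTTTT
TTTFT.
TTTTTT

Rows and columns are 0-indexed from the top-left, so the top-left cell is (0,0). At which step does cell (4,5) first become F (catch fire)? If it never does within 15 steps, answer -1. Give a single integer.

Step 1: cell (4,5)='T' (+4 fires, +1 burnt)
Step 2: cell (4,5)='T' (+6 fires, +4 burnt)
Step 3: cell (4,5)='F' (+7 fires, +6 burnt)
  -> target ignites at step 3
Step 4: cell (4,5)='.' (+5 fires, +7 burnt)
Step 5: cell (4,5)='.' (+3 fires, +5 burnt)
Step 6: cell (4,5)='.' (+1 fires, +3 burnt)
Step 7: cell (4,5)='.' (+0 fires, +1 burnt)
  fire out at step 7

3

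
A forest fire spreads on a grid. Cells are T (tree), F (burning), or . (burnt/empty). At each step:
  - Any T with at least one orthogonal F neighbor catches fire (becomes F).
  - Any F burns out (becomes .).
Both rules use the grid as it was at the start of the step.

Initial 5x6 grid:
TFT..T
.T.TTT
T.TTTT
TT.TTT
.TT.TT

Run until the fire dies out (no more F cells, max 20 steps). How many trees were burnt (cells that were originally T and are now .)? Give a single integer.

Step 1: +3 fires, +1 burnt (F count now 3)
Step 2: +0 fires, +3 burnt (F count now 0)
Fire out after step 2
Initially T: 21, now '.': 12
Total burnt (originally-T cells now '.'): 3

Answer: 3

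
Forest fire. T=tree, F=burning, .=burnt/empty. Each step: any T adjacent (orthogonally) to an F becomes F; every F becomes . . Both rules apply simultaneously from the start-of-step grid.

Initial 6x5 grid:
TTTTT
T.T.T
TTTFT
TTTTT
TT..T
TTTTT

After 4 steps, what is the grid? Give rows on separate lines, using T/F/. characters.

Step 1: 3 trees catch fire, 1 burn out
  TTTTT
  T.T.T
  TTF.F
  TTTFT
  TT..T
  TTTTT
Step 2: 5 trees catch fire, 3 burn out
  TTTTT
  T.F.F
  TF...
  TTF.F
  TT..T
  TTTTT
Step 3: 5 trees catch fire, 5 burn out
  TTFTF
  T....
  F....
  TF...
  TT..F
  TTTTT
Step 4: 6 trees catch fire, 5 burn out
  TF.F.
  F....
  .....
  F....
  TF...
  TTTTF

TF.F.
F....
.....
F....
TF...
TTTTF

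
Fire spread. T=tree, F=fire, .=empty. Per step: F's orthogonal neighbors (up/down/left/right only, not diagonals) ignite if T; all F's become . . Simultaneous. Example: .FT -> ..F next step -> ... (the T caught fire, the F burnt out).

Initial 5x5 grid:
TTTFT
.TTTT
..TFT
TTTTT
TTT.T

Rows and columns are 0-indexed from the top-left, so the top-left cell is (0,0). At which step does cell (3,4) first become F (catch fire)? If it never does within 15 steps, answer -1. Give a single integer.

Step 1: cell (3,4)='T' (+6 fires, +2 burnt)
Step 2: cell (3,4)='F' (+5 fires, +6 burnt)
  -> target ignites at step 2
Step 3: cell (3,4)='.' (+5 fires, +5 burnt)
Step 4: cell (3,4)='.' (+2 fires, +5 burnt)
Step 5: cell (3,4)='.' (+1 fires, +2 burnt)
Step 6: cell (3,4)='.' (+0 fires, +1 burnt)
  fire out at step 6

2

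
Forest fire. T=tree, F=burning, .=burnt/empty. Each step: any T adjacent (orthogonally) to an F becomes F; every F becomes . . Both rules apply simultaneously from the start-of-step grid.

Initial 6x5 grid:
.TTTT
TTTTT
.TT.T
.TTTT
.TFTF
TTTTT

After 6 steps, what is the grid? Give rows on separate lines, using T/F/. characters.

Step 1: 6 trees catch fire, 2 burn out
  .TTTT
  TTTTT
  .TT.T
  .TFTF
  .F.F.
  TTFTF
Step 2: 6 trees catch fire, 6 burn out
  .TTTT
  TTTTT
  .TF.F
  .F.F.
  .....
  TF.F.
Step 3: 4 trees catch fire, 6 burn out
  .TTTT
  TTFTF
  .F...
  .....
  .....
  F....
Step 4: 4 trees catch fire, 4 burn out
  .TFTF
  TF.F.
  .....
  .....
  .....
  .....
Step 5: 3 trees catch fire, 4 burn out
  .F.F.
  F....
  .....
  .....
  .....
  .....
Step 6: 0 trees catch fire, 3 burn out
  .....
  .....
  .....
  .....
  .....
  .....

.....
.....
.....
.....
.....
.....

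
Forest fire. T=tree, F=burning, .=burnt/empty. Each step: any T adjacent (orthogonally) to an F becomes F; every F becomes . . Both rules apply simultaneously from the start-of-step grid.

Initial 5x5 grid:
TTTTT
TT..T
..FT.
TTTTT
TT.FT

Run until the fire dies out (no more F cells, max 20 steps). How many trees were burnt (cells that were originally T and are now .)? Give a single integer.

Answer: 9

Derivation:
Step 1: +4 fires, +2 burnt (F count now 4)
Step 2: +2 fires, +4 burnt (F count now 2)
Step 3: +2 fires, +2 burnt (F count now 2)
Step 4: +1 fires, +2 burnt (F count now 1)
Step 5: +0 fires, +1 burnt (F count now 0)
Fire out after step 5
Initially T: 17, now '.': 17
Total burnt (originally-T cells now '.'): 9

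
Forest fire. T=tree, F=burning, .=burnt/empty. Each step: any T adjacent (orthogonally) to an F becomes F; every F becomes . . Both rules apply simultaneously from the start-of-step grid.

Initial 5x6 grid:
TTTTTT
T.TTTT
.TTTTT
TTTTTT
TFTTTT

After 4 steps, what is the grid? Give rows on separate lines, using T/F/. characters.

Step 1: 3 trees catch fire, 1 burn out
  TTTTTT
  T.TTTT
  .TTTTT
  TFTTTT
  F.FTTT
Step 2: 4 trees catch fire, 3 burn out
  TTTTTT
  T.TTTT
  .FTTTT
  F.FTTT
  ...FTT
Step 3: 3 trees catch fire, 4 burn out
  TTTTTT
  T.TTTT
  ..FTTT
  ...FTT
  ....FT
Step 4: 4 trees catch fire, 3 burn out
  TTTTTT
  T.FTTT
  ...FTT
  ....FT
  .....F

TTTTTT
T.FTTT
...FTT
....FT
.....F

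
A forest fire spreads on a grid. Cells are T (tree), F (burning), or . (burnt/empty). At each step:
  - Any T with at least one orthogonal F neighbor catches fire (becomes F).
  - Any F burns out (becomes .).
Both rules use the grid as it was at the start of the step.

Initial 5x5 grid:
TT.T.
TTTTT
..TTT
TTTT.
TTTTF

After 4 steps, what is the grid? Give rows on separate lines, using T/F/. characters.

Step 1: 1 trees catch fire, 1 burn out
  TT.T.
  TTTTT
  ..TTT
  TTTT.
  TTTF.
Step 2: 2 trees catch fire, 1 burn out
  TT.T.
  TTTTT
  ..TTT
  TTTF.
  TTF..
Step 3: 3 trees catch fire, 2 burn out
  TT.T.
  TTTTT
  ..TFT
  TTF..
  TF...
Step 4: 5 trees catch fire, 3 burn out
  TT.T.
  TTTFT
  ..F.F
  TF...
  F....

TT.T.
TTTFT
..F.F
TF...
F....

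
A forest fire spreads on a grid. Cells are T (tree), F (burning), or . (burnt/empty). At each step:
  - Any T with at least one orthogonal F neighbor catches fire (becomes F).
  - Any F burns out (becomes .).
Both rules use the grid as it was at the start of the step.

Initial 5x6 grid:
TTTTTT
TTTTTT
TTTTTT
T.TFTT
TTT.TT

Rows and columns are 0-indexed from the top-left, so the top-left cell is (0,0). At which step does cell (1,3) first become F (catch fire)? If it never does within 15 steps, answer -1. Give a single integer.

Step 1: cell (1,3)='T' (+3 fires, +1 burnt)
Step 2: cell (1,3)='F' (+6 fires, +3 burnt)
  -> target ignites at step 2
Step 3: cell (1,3)='.' (+7 fires, +6 burnt)
Step 4: cell (1,3)='.' (+6 fires, +7 burnt)
Step 5: cell (1,3)='.' (+4 fires, +6 burnt)
Step 6: cell (1,3)='.' (+1 fires, +4 burnt)
Step 7: cell (1,3)='.' (+0 fires, +1 burnt)
  fire out at step 7

2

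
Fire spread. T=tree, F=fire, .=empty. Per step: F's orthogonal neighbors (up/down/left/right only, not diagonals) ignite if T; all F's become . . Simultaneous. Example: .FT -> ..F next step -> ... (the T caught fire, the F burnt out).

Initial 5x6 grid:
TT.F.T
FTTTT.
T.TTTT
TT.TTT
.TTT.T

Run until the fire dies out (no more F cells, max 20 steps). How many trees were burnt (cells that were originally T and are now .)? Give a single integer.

Step 1: +4 fires, +2 burnt (F count now 4)
Step 2: +5 fires, +4 burnt (F count now 5)
Step 3: +4 fires, +5 burnt (F count now 4)
Step 4: +4 fires, +4 burnt (F count now 4)
Step 5: +2 fires, +4 burnt (F count now 2)
Step 6: +1 fires, +2 burnt (F count now 1)
Step 7: +0 fires, +1 burnt (F count now 0)
Fire out after step 7
Initially T: 21, now '.': 29
Total burnt (originally-T cells now '.'): 20

Answer: 20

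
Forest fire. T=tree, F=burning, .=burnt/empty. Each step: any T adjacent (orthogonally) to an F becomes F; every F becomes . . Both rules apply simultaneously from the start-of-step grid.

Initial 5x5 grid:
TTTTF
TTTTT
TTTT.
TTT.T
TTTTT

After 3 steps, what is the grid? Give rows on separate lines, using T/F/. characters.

Step 1: 2 trees catch fire, 1 burn out
  TTTF.
  TTTTF
  TTTT.
  TTT.T
  TTTTT
Step 2: 2 trees catch fire, 2 burn out
  TTF..
  TTTF.
  TTTT.
  TTT.T
  TTTTT
Step 3: 3 trees catch fire, 2 burn out
  TF...
  TTF..
  TTTF.
  TTT.T
  TTTTT

TF...
TTF..
TTTF.
TTT.T
TTTTT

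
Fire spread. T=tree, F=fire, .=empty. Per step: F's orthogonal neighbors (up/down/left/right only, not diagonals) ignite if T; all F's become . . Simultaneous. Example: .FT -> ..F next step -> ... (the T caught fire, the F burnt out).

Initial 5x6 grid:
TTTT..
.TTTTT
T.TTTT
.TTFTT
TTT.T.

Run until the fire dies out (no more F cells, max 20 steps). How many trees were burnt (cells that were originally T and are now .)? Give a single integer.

Step 1: +3 fires, +1 burnt (F count now 3)
Step 2: +7 fires, +3 burnt (F count now 7)
Step 3: +5 fires, +7 burnt (F count now 5)
Step 4: +4 fires, +5 burnt (F count now 4)
Step 5: +1 fires, +4 burnt (F count now 1)
Step 6: +1 fires, +1 burnt (F count now 1)
Step 7: +0 fires, +1 burnt (F count now 0)
Fire out after step 7
Initially T: 22, now '.': 29
Total burnt (originally-T cells now '.'): 21

Answer: 21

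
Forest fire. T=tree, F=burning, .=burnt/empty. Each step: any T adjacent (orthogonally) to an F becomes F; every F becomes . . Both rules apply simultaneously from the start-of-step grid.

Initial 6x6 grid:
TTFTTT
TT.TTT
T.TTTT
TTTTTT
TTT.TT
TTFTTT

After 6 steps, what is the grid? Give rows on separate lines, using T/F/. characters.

Step 1: 5 trees catch fire, 2 burn out
  TF.FTT
  TT.TTT
  T.TTTT
  TTTTTT
  TTF.TT
  TF.FTT
Step 2: 8 trees catch fire, 5 burn out
  F...FT
  TF.FTT
  T.TTTT
  TTFTTT
  TF..TT
  F...FT
Step 3: 10 trees catch fire, 8 burn out
  .....F
  F...FT
  T.FFTT
  TF.FTT
  F...FT
  .....F
Step 4: 6 trees catch fire, 10 burn out
  ......
  .....F
  F...FT
  F...FT
  .....F
  ......
Step 5: 2 trees catch fire, 6 burn out
  ......
  ......
  .....F
  .....F
  ......
  ......
Step 6: 0 trees catch fire, 2 burn out
  ......
  ......
  ......
  ......
  ......
  ......

......
......
......
......
......
......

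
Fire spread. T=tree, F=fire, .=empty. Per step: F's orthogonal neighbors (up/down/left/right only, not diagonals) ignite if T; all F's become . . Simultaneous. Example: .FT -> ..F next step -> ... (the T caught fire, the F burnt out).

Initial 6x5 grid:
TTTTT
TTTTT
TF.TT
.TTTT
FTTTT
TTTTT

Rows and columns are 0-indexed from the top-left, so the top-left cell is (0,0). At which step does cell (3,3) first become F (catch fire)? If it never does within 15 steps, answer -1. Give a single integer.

Step 1: cell (3,3)='T' (+5 fires, +2 burnt)
Step 2: cell (3,3)='T' (+6 fires, +5 burnt)
Step 3: cell (3,3)='F' (+6 fires, +6 burnt)
  -> target ignites at step 3
Step 4: cell (3,3)='.' (+6 fires, +6 burnt)
Step 5: cell (3,3)='.' (+3 fires, +6 burnt)
Step 6: cell (3,3)='.' (+0 fires, +3 burnt)
  fire out at step 6

3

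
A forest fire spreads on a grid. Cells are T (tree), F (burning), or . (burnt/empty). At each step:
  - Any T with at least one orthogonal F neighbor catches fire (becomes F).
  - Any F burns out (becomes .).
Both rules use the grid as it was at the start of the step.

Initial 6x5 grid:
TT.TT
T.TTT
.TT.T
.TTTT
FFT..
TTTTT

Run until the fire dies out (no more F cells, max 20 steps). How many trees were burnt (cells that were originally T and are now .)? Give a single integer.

Step 1: +4 fires, +2 burnt (F count now 4)
Step 2: +3 fires, +4 burnt (F count now 3)
Step 3: +3 fires, +3 burnt (F count now 3)
Step 4: +3 fires, +3 burnt (F count now 3)
Step 5: +2 fires, +3 burnt (F count now 2)
Step 6: +2 fires, +2 burnt (F count now 2)
Step 7: +1 fires, +2 burnt (F count now 1)
Step 8: +0 fires, +1 burnt (F count now 0)
Fire out after step 8
Initially T: 21, now '.': 27
Total burnt (originally-T cells now '.'): 18

Answer: 18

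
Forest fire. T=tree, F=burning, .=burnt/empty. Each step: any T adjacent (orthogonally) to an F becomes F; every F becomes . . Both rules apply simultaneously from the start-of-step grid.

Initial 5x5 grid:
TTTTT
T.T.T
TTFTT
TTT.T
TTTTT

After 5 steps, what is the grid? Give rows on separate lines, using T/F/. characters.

Step 1: 4 trees catch fire, 1 burn out
  TTTTT
  T.F.T
  TF.FT
  TTF.T
  TTTTT
Step 2: 5 trees catch fire, 4 burn out
  TTFTT
  T...T
  F...F
  TF..T
  TTFTT
Step 3: 8 trees catch fire, 5 burn out
  TF.FT
  F...F
  .....
  F...F
  TF.FT
Step 4: 4 trees catch fire, 8 burn out
  F...F
  .....
  .....
  .....
  F...F
Step 5: 0 trees catch fire, 4 burn out
  .....
  .....
  .....
  .....
  .....

.....
.....
.....
.....
.....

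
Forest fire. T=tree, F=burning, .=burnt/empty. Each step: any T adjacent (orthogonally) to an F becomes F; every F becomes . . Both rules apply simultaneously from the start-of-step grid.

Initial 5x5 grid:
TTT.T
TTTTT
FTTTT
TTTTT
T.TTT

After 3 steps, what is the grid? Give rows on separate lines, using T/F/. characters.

Step 1: 3 trees catch fire, 1 burn out
  TTT.T
  FTTTT
  .FTTT
  FTTTT
  T.TTT
Step 2: 5 trees catch fire, 3 burn out
  FTT.T
  .FTTT
  ..FTT
  .FTTT
  F.TTT
Step 3: 4 trees catch fire, 5 burn out
  .FT.T
  ..FTT
  ...FT
  ..FTT
  ..TTT

.FT.T
..FTT
...FT
..FTT
..TTT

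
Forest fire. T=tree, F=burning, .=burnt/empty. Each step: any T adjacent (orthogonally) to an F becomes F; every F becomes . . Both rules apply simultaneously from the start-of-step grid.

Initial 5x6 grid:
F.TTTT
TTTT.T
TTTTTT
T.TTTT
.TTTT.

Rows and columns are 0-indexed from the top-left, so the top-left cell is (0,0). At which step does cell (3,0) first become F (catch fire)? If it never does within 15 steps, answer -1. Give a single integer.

Step 1: cell (3,0)='T' (+1 fires, +1 burnt)
Step 2: cell (3,0)='T' (+2 fires, +1 burnt)
Step 3: cell (3,0)='F' (+3 fires, +2 burnt)
  -> target ignites at step 3
Step 4: cell (3,0)='.' (+3 fires, +3 burnt)
Step 5: cell (3,0)='.' (+3 fires, +3 burnt)
Step 6: cell (3,0)='.' (+4 fires, +3 burnt)
Step 7: cell (3,0)='.' (+5 fires, +4 burnt)
Step 8: cell (3,0)='.' (+3 fires, +5 burnt)
Step 9: cell (3,0)='.' (+0 fires, +3 burnt)
  fire out at step 9

3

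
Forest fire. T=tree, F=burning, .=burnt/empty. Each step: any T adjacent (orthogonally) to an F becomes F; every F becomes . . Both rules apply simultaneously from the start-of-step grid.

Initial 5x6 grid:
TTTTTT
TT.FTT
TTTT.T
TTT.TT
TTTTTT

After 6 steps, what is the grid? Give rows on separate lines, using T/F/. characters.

Step 1: 3 trees catch fire, 1 burn out
  TTTFTT
  TT..FT
  TTTF.T
  TTT.TT
  TTTTTT
Step 2: 4 trees catch fire, 3 burn out
  TTF.FT
  TT...F
  TTF..T
  TTT.TT
  TTTTTT
Step 3: 5 trees catch fire, 4 burn out
  TF...F
  TT....
  TF...F
  TTF.TT
  TTTTTT
Step 4: 6 trees catch fire, 5 burn out
  F.....
  TF....
  F.....
  TF..TF
  TTFTTT
Step 5: 6 trees catch fire, 6 burn out
  ......
  F.....
  ......
  F...F.
  TF.FTF
Step 6: 2 trees catch fire, 6 burn out
  ......
  ......
  ......
  ......
  F...F.

......
......
......
......
F...F.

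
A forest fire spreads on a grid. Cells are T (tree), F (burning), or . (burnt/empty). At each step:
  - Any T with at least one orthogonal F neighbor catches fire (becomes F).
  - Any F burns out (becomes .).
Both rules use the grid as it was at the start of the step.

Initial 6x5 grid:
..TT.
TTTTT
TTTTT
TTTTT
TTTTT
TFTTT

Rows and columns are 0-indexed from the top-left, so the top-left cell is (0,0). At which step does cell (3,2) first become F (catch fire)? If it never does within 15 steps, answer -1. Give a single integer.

Step 1: cell (3,2)='T' (+3 fires, +1 burnt)
Step 2: cell (3,2)='T' (+4 fires, +3 burnt)
Step 3: cell (3,2)='F' (+5 fires, +4 burnt)
  -> target ignites at step 3
Step 4: cell (3,2)='.' (+5 fires, +5 burnt)
Step 5: cell (3,2)='.' (+4 fires, +5 burnt)
Step 6: cell (3,2)='.' (+3 fires, +4 burnt)
Step 7: cell (3,2)='.' (+2 fires, +3 burnt)
Step 8: cell (3,2)='.' (+0 fires, +2 burnt)
  fire out at step 8

3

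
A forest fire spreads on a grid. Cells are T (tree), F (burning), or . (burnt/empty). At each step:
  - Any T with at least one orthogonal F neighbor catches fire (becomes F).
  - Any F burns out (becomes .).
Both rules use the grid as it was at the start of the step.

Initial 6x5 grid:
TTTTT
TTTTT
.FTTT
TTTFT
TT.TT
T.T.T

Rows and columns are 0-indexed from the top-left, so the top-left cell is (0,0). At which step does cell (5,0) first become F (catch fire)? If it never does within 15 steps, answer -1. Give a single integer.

Step 1: cell (5,0)='T' (+7 fires, +2 burnt)
Step 2: cell (5,0)='T' (+8 fires, +7 burnt)
Step 3: cell (5,0)='T' (+6 fires, +8 burnt)
Step 4: cell (5,0)='F' (+2 fires, +6 burnt)
  -> target ignites at step 4
Step 5: cell (5,0)='.' (+0 fires, +2 burnt)
  fire out at step 5

4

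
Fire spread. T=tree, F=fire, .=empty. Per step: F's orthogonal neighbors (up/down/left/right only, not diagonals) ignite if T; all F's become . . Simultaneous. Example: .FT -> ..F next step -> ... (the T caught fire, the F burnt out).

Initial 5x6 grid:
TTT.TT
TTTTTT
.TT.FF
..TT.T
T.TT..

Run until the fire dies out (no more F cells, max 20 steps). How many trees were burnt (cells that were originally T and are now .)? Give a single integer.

Answer: 18

Derivation:
Step 1: +3 fires, +2 burnt (F count now 3)
Step 2: +3 fires, +3 burnt (F count now 3)
Step 3: +1 fires, +3 burnt (F count now 1)
Step 4: +3 fires, +1 burnt (F count now 3)
Step 5: +4 fires, +3 burnt (F count now 4)
Step 6: +3 fires, +4 burnt (F count now 3)
Step 7: +1 fires, +3 burnt (F count now 1)
Step 8: +0 fires, +1 burnt (F count now 0)
Fire out after step 8
Initially T: 19, now '.': 29
Total burnt (originally-T cells now '.'): 18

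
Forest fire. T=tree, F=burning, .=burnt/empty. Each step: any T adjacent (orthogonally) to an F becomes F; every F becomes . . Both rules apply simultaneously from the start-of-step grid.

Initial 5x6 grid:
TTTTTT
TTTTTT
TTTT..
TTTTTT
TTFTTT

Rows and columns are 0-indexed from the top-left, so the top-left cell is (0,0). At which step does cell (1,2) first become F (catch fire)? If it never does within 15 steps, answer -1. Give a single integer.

Step 1: cell (1,2)='T' (+3 fires, +1 burnt)
Step 2: cell (1,2)='T' (+5 fires, +3 burnt)
Step 3: cell (1,2)='F' (+6 fires, +5 burnt)
  -> target ignites at step 3
Step 4: cell (1,2)='.' (+5 fires, +6 burnt)
Step 5: cell (1,2)='.' (+4 fires, +5 burnt)
Step 6: cell (1,2)='.' (+3 fires, +4 burnt)
Step 7: cell (1,2)='.' (+1 fires, +3 burnt)
Step 8: cell (1,2)='.' (+0 fires, +1 burnt)
  fire out at step 8

3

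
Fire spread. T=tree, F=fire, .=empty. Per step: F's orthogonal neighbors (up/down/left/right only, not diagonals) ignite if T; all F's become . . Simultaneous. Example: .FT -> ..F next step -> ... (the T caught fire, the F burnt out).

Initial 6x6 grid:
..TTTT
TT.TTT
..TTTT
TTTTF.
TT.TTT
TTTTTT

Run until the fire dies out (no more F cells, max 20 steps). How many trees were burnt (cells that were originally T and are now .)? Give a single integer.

Step 1: +3 fires, +1 burnt (F count now 3)
Step 2: +7 fires, +3 burnt (F count now 7)
Step 3: +7 fires, +7 burnt (F count now 7)
Step 4: +5 fires, +7 burnt (F count now 5)
Step 5: +3 fires, +5 burnt (F count now 3)
Step 6: +1 fires, +3 burnt (F count now 1)
Step 7: +0 fires, +1 burnt (F count now 0)
Fire out after step 7
Initially T: 28, now '.': 34
Total burnt (originally-T cells now '.'): 26

Answer: 26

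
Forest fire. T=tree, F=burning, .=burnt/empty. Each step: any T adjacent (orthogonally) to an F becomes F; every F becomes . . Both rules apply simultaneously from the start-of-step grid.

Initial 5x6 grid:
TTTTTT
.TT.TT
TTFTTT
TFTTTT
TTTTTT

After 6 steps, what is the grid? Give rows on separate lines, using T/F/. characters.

Step 1: 6 trees catch fire, 2 burn out
  TTTTTT
  .TF.TT
  TF.FTT
  F.FTTT
  TFTTTT
Step 2: 7 trees catch fire, 6 burn out
  TTFTTT
  .F..TT
  F...FT
  ...FTT
  F.FTTT
Step 3: 6 trees catch fire, 7 burn out
  TF.FTT
  ....FT
  .....F
  ....FT
  ...FTT
Step 4: 5 trees catch fire, 6 burn out
  F...FT
  .....F
  ......
  .....F
  ....FT
Step 5: 2 trees catch fire, 5 burn out
  .....F
  ......
  ......
  ......
  .....F
Step 6: 0 trees catch fire, 2 burn out
  ......
  ......
  ......
  ......
  ......

......
......
......
......
......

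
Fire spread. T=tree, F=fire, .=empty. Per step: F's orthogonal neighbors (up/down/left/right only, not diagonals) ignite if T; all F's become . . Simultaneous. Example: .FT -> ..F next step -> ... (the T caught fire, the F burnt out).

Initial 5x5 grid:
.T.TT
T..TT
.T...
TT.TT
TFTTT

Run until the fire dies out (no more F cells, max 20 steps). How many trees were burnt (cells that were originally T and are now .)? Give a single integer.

Answer: 9

Derivation:
Step 1: +3 fires, +1 burnt (F count now 3)
Step 2: +3 fires, +3 burnt (F count now 3)
Step 3: +2 fires, +3 burnt (F count now 2)
Step 4: +1 fires, +2 burnt (F count now 1)
Step 5: +0 fires, +1 burnt (F count now 0)
Fire out after step 5
Initially T: 15, now '.': 19
Total burnt (originally-T cells now '.'): 9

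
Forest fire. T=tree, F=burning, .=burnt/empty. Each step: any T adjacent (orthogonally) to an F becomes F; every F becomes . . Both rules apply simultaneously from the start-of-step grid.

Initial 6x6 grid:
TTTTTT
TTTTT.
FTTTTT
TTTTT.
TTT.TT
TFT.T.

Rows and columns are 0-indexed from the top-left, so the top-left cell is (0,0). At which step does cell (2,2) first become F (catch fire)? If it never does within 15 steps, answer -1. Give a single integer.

Step 1: cell (2,2)='T' (+6 fires, +2 burnt)
Step 2: cell (2,2)='F' (+6 fires, +6 burnt)
  -> target ignites at step 2
Step 3: cell (2,2)='.' (+4 fires, +6 burnt)
Step 4: cell (2,2)='.' (+4 fires, +4 burnt)
Step 5: cell (2,2)='.' (+4 fires, +4 burnt)
Step 6: cell (2,2)='.' (+2 fires, +4 burnt)
Step 7: cell (2,2)='.' (+3 fires, +2 burnt)
Step 8: cell (2,2)='.' (+0 fires, +3 burnt)
  fire out at step 8

2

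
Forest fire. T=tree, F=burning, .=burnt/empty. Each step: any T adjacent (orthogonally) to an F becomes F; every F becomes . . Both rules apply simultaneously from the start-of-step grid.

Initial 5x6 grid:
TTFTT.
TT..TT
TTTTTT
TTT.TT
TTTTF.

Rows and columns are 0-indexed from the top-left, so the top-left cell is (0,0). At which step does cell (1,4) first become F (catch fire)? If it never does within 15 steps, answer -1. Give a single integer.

Step 1: cell (1,4)='T' (+4 fires, +2 burnt)
Step 2: cell (1,4)='T' (+6 fires, +4 burnt)
Step 3: cell (1,4)='F' (+7 fires, +6 burnt)
  -> target ignites at step 3
Step 4: cell (1,4)='.' (+5 fires, +7 burnt)
Step 5: cell (1,4)='.' (+1 fires, +5 burnt)
Step 6: cell (1,4)='.' (+0 fires, +1 burnt)
  fire out at step 6

3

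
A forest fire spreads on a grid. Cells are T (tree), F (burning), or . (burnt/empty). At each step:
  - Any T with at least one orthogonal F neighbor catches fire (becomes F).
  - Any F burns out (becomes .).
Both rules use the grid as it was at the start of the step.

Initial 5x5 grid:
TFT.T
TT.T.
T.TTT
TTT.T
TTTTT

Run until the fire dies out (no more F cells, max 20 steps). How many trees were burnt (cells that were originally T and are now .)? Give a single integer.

Answer: 18

Derivation:
Step 1: +3 fires, +1 burnt (F count now 3)
Step 2: +1 fires, +3 burnt (F count now 1)
Step 3: +1 fires, +1 burnt (F count now 1)
Step 4: +1 fires, +1 burnt (F count now 1)
Step 5: +2 fires, +1 burnt (F count now 2)
Step 6: +2 fires, +2 burnt (F count now 2)
Step 7: +2 fires, +2 burnt (F count now 2)
Step 8: +2 fires, +2 burnt (F count now 2)
Step 9: +3 fires, +2 burnt (F count now 3)
Step 10: +1 fires, +3 burnt (F count now 1)
Step 11: +0 fires, +1 burnt (F count now 0)
Fire out after step 11
Initially T: 19, now '.': 24
Total burnt (originally-T cells now '.'): 18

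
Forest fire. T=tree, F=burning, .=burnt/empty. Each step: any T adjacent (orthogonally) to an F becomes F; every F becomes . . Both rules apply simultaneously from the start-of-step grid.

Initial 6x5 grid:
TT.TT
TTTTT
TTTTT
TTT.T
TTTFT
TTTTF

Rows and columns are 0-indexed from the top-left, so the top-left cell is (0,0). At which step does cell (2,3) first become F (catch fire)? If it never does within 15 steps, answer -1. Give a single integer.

Step 1: cell (2,3)='T' (+3 fires, +2 burnt)
Step 2: cell (2,3)='T' (+4 fires, +3 burnt)
Step 3: cell (2,3)='T' (+5 fires, +4 burnt)
Step 4: cell (2,3)='F' (+6 fires, +5 burnt)
  -> target ignites at step 4
Step 5: cell (2,3)='.' (+4 fires, +6 burnt)
Step 6: cell (2,3)='.' (+3 fires, +4 burnt)
Step 7: cell (2,3)='.' (+1 fires, +3 burnt)
Step 8: cell (2,3)='.' (+0 fires, +1 burnt)
  fire out at step 8

4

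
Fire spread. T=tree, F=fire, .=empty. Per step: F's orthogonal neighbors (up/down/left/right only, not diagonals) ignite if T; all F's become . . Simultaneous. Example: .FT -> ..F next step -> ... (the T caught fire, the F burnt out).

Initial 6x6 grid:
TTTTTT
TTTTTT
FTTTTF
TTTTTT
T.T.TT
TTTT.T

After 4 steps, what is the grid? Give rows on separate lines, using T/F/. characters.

Step 1: 6 trees catch fire, 2 burn out
  TTTTTT
  FTTTTF
  .FTTF.
  FTTTTF
  T.T.TT
  TTTT.T
Step 2: 10 trees catch fire, 6 burn out
  FTTTTF
  .FTTF.
  ..FF..
  .FTTF.
  F.T.TF
  TTTT.T
Step 3: 9 trees catch fire, 10 burn out
  .FTTF.
  ..FF..
  ......
  ..FF..
  ..T.F.
  FTTT.F
Step 4: 4 trees catch fire, 9 burn out
  ..FF..
  ......
  ......
  ......
  ..F...
  .FTT..

..FF..
......
......
......
..F...
.FTT..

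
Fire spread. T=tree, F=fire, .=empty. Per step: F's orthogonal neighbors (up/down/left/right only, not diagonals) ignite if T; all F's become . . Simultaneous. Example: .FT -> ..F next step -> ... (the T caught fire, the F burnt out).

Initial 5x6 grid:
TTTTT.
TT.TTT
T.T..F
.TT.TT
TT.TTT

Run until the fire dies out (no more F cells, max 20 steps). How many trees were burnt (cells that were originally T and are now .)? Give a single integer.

Answer: 16

Derivation:
Step 1: +2 fires, +1 burnt (F count now 2)
Step 2: +3 fires, +2 burnt (F count now 3)
Step 3: +3 fires, +3 burnt (F count now 3)
Step 4: +2 fires, +3 burnt (F count now 2)
Step 5: +1 fires, +2 burnt (F count now 1)
Step 6: +1 fires, +1 burnt (F count now 1)
Step 7: +2 fires, +1 burnt (F count now 2)
Step 8: +1 fires, +2 burnt (F count now 1)
Step 9: +1 fires, +1 burnt (F count now 1)
Step 10: +0 fires, +1 burnt (F count now 0)
Fire out after step 10
Initially T: 21, now '.': 25
Total burnt (originally-T cells now '.'): 16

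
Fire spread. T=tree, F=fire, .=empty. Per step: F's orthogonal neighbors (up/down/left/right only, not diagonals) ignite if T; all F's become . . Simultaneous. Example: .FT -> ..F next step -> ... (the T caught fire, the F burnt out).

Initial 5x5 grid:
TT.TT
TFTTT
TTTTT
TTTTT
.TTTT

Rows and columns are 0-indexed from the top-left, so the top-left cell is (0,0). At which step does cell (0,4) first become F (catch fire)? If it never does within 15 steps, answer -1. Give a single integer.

Step 1: cell (0,4)='T' (+4 fires, +1 burnt)
Step 2: cell (0,4)='T' (+5 fires, +4 burnt)
Step 3: cell (0,4)='T' (+6 fires, +5 burnt)
Step 4: cell (0,4)='F' (+4 fires, +6 burnt)
  -> target ignites at step 4
Step 5: cell (0,4)='.' (+2 fires, +4 burnt)
Step 6: cell (0,4)='.' (+1 fires, +2 burnt)
Step 7: cell (0,4)='.' (+0 fires, +1 burnt)
  fire out at step 7

4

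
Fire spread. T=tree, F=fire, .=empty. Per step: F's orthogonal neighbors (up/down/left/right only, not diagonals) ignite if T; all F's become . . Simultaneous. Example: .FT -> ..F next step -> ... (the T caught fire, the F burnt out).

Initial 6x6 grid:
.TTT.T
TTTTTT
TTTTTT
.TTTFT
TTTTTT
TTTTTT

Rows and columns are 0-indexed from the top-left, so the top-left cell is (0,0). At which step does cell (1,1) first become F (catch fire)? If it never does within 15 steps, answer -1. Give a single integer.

Step 1: cell (1,1)='T' (+4 fires, +1 burnt)
Step 2: cell (1,1)='T' (+7 fires, +4 burnt)
Step 3: cell (1,1)='T' (+7 fires, +7 burnt)
Step 4: cell (1,1)='T' (+6 fires, +7 burnt)
Step 5: cell (1,1)='F' (+5 fires, +6 burnt)
  -> target ignites at step 5
Step 6: cell (1,1)='.' (+3 fires, +5 burnt)
Step 7: cell (1,1)='.' (+0 fires, +3 burnt)
  fire out at step 7

5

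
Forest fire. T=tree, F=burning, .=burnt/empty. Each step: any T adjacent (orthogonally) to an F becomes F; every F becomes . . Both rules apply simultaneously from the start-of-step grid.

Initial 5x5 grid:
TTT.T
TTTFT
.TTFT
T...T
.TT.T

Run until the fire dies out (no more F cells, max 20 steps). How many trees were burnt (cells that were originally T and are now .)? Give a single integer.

Step 1: +4 fires, +2 burnt (F count now 4)
Step 2: +5 fires, +4 burnt (F count now 5)
Step 3: +3 fires, +5 burnt (F count now 3)
Step 4: +1 fires, +3 burnt (F count now 1)
Step 5: +0 fires, +1 burnt (F count now 0)
Fire out after step 5
Initially T: 16, now '.': 22
Total burnt (originally-T cells now '.'): 13

Answer: 13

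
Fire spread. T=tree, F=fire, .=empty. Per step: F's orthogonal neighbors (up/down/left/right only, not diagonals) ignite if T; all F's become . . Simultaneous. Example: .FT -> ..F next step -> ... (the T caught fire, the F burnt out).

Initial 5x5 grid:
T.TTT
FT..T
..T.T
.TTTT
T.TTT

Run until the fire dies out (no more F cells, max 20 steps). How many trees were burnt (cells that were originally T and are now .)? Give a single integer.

Answer: 2

Derivation:
Step 1: +2 fires, +1 burnt (F count now 2)
Step 2: +0 fires, +2 burnt (F count now 0)
Fire out after step 2
Initially T: 16, now '.': 11
Total burnt (originally-T cells now '.'): 2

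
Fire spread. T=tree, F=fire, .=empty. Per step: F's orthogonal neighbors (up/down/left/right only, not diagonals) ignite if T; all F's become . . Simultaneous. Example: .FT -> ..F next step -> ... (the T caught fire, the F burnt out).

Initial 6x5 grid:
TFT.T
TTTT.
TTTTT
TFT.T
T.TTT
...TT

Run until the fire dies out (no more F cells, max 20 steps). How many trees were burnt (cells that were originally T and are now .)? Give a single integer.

Step 1: +6 fires, +2 burnt (F count now 6)
Step 2: +6 fires, +6 burnt (F count now 6)
Step 3: +3 fires, +6 burnt (F count now 3)
Step 4: +3 fires, +3 burnt (F count now 3)
Step 5: +2 fires, +3 burnt (F count now 2)
Step 6: +0 fires, +2 burnt (F count now 0)
Fire out after step 6
Initially T: 21, now '.': 29
Total burnt (originally-T cells now '.'): 20

Answer: 20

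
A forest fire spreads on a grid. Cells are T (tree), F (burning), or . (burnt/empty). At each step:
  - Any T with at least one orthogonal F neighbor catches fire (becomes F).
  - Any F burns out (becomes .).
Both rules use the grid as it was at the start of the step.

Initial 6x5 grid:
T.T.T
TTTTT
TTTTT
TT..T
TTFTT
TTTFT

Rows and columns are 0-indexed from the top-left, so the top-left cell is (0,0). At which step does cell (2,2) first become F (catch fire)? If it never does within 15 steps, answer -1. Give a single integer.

Step 1: cell (2,2)='T' (+4 fires, +2 burnt)
Step 2: cell (2,2)='T' (+4 fires, +4 burnt)
Step 3: cell (2,2)='T' (+4 fires, +4 burnt)
Step 4: cell (2,2)='F' (+4 fires, +4 burnt)
  -> target ignites at step 4
Step 5: cell (2,2)='.' (+4 fires, +4 burnt)
Step 6: cell (2,2)='.' (+4 fires, +4 burnt)
Step 7: cell (2,2)='.' (+0 fires, +4 burnt)
  fire out at step 7

4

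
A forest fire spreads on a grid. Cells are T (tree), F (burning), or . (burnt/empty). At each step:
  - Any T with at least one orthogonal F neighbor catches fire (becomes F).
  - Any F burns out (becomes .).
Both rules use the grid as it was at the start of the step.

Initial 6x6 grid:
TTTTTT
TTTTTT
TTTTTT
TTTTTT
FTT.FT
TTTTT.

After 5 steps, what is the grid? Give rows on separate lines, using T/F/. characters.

Step 1: 6 trees catch fire, 2 burn out
  TTTTTT
  TTTTTT
  TTTTTT
  FTTTFT
  .FT..F
  FTTTF.
Step 2: 8 trees catch fire, 6 burn out
  TTTTTT
  TTTTTT
  FTTTFT
  .FTF.F
  ..F...
  .FTF..
Step 3: 7 trees catch fire, 8 burn out
  TTTTTT
  FTTTFT
  .FTF.F
  ..F...
  ......
  ..F...
Step 4: 6 trees catch fire, 7 burn out
  FTTTFT
  .FTF.F
  ..F...
  ......
  ......
  ......
Step 5: 4 trees catch fire, 6 burn out
  .FTF.F
  ..F...
  ......
  ......
  ......
  ......

.FTF.F
..F...
......
......
......
......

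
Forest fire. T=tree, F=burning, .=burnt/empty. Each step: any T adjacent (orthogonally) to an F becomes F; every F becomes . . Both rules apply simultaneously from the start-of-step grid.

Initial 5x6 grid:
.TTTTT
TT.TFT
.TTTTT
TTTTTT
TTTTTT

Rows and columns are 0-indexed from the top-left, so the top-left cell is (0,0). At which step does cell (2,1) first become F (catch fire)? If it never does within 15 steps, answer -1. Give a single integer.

Step 1: cell (2,1)='T' (+4 fires, +1 burnt)
Step 2: cell (2,1)='T' (+5 fires, +4 burnt)
Step 3: cell (2,1)='T' (+5 fires, +5 burnt)
Step 4: cell (2,1)='F' (+5 fires, +5 burnt)
  -> target ignites at step 4
Step 5: cell (2,1)='.' (+3 fires, +5 burnt)
Step 6: cell (2,1)='.' (+3 fires, +3 burnt)
Step 7: cell (2,1)='.' (+1 fires, +3 burnt)
Step 8: cell (2,1)='.' (+0 fires, +1 burnt)
  fire out at step 8

4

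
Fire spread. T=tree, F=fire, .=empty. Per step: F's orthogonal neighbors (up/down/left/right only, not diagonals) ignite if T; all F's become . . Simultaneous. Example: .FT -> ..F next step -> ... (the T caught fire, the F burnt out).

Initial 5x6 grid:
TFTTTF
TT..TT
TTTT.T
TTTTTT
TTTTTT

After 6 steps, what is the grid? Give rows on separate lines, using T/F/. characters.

Step 1: 5 trees catch fire, 2 burn out
  F.FTF.
  TF..TF
  TTTT.T
  TTTTTT
  TTTTTT
Step 2: 5 trees catch fire, 5 burn out
  ...F..
  F...F.
  TFTT.F
  TTTTTT
  TTTTTT
Step 3: 4 trees catch fire, 5 burn out
  ......
  ......
  F.FT..
  TFTTTF
  TTTTTT
Step 4: 6 trees catch fire, 4 burn out
  ......
  ......
  ...F..
  F.FTF.
  TFTTTF
Step 5: 4 trees catch fire, 6 burn out
  ......
  ......
  ......
  ...F..
  F.FTF.
Step 6: 1 trees catch fire, 4 burn out
  ......
  ......
  ......
  ......
  ...F..

......
......
......
......
...F..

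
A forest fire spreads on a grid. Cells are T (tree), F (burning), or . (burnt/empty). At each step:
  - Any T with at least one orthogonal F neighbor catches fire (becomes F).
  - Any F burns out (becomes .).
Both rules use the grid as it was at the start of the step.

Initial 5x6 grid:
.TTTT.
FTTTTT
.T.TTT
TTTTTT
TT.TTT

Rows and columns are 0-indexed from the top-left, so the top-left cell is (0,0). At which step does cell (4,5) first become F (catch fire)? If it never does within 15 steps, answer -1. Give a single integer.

Step 1: cell (4,5)='T' (+1 fires, +1 burnt)
Step 2: cell (4,5)='T' (+3 fires, +1 burnt)
Step 3: cell (4,5)='T' (+3 fires, +3 burnt)
Step 4: cell (4,5)='T' (+6 fires, +3 burnt)
Step 5: cell (4,5)='T' (+5 fires, +6 burnt)
Step 6: cell (4,5)='T' (+3 fires, +5 burnt)
Step 7: cell (4,5)='T' (+2 fires, +3 burnt)
Step 8: cell (4,5)='F' (+1 fires, +2 burnt)
  -> target ignites at step 8
Step 9: cell (4,5)='.' (+0 fires, +1 burnt)
  fire out at step 9

8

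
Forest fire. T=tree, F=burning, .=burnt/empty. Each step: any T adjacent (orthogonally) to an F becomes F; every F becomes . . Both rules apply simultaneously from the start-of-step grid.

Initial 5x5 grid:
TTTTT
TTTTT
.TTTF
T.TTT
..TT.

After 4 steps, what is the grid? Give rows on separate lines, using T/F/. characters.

Step 1: 3 trees catch fire, 1 burn out
  TTTTT
  TTTTF
  .TTF.
  T.TTF
  ..TT.
Step 2: 4 trees catch fire, 3 burn out
  TTTTF
  TTTF.
  .TF..
  T.TF.
  ..TT.
Step 3: 5 trees catch fire, 4 burn out
  TTTF.
  TTF..
  .F...
  T.F..
  ..TF.
Step 4: 3 trees catch fire, 5 burn out
  TTF..
  TF...
  .....
  T....
  ..F..

TTF..
TF...
.....
T....
..F..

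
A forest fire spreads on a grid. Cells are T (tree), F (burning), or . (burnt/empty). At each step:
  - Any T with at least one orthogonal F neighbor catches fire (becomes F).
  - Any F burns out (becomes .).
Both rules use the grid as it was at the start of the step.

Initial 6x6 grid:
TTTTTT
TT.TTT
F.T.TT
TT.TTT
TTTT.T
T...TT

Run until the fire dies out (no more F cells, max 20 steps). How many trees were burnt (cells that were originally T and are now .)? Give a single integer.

Step 1: +2 fires, +1 burnt (F count now 2)
Step 2: +4 fires, +2 burnt (F count now 4)
Step 3: +3 fires, +4 burnt (F count now 3)
Step 4: +2 fires, +3 burnt (F count now 2)
Step 5: +2 fires, +2 burnt (F count now 2)
Step 6: +3 fires, +2 burnt (F count now 3)
Step 7: +3 fires, +3 burnt (F count now 3)
Step 8: +3 fires, +3 burnt (F count now 3)
Step 9: +2 fires, +3 burnt (F count now 2)
Step 10: +1 fires, +2 burnt (F count now 1)
Step 11: +1 fires, +1 burnt (F count now 1)
Step 12: +0 fires, +1 burnt (F count now 0)
Fire out after step 12
Initially T: 27, now '.': 35
Total burnt (originally-T cells now '.'): 26

Answer: 26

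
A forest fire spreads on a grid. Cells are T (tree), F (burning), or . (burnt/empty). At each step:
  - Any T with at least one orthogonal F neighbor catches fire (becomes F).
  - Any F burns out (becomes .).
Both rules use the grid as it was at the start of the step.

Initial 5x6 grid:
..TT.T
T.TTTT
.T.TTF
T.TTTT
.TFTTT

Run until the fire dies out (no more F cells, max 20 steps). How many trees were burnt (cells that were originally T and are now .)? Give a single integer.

Step 1: +6 fires, +2 burnt (F count now 6)
Step 2: +7 fires, +6 burnt (F count now 7)
Step 3: +1 fires, +7 burnt (F count now 1)
Step 4: +2 fires, +1 burnt (F count now 2)
Step 5: +1 fires, +2 burnt (F count now 1)
Step 6: +0 fires, +1 burnt (F count now 0)
Fire out after step 6
Initially T: 20, now '.': 27
Total burnt (originally-T cells now '.'): 17

Answer: 17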